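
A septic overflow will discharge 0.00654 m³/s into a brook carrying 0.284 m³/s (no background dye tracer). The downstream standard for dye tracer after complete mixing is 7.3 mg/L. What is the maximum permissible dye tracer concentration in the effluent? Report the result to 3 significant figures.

At the limit, (Qr·Cr + Qe·Cₑ)/(Qr + Qe) = 7.3:
Cₑ = (0.2905·7.3 − 0.2840·0) / 0.006540 = 324.3 mg/L.

324 mg/L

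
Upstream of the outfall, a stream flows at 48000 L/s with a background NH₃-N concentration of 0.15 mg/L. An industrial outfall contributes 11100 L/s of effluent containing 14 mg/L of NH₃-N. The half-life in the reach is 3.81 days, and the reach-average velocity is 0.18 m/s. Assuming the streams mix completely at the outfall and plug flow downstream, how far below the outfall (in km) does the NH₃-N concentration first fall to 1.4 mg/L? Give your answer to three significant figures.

Mass balance: C = (48000·0.1500 + 11100·14.00) / 59100 = 162600/59100 = 2.751 mg/L.
Half-life 3.81 d → k = ln 2 / 3.81 = 0.1819 d⁻¹.
Set 2.751·exp(−k·t) = 1.4 → t = ln(2.751/1.4)/k = 320800 s = 89.12 h.
Distance = v·t = 0.18·320800 = 57750 m = 57.75 km.

57.8 km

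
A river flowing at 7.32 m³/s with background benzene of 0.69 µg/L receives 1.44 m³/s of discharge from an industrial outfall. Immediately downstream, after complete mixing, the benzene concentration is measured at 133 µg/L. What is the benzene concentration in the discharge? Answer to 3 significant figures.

Mass balance: 7.320·0.6900 + 1.440·Cₑ = 8.760·133.0
→ Cₑ = (8.760·133.0 − 7.320·0.6900) / 1.440 = 805.6 µg/L.

806 µg/L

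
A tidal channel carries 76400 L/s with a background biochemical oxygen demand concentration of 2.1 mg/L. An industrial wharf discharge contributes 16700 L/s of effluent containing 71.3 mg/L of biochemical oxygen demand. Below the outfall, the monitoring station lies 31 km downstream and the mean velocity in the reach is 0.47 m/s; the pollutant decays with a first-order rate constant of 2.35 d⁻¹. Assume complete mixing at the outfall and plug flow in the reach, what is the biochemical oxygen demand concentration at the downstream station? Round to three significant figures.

Flow-weighted average: C = (76400·2.100 + 16700·71.30) / 93100 = 1351000/93100 = 14.51 mg/L.
Travel time t = 31·1000 / 0.47 = 65960 s = 18.32 h.
Decay over the reach: 14.51·exp(−kt) = 14.51·0.1663 = 2.413 mg/L.

2.41 mg/L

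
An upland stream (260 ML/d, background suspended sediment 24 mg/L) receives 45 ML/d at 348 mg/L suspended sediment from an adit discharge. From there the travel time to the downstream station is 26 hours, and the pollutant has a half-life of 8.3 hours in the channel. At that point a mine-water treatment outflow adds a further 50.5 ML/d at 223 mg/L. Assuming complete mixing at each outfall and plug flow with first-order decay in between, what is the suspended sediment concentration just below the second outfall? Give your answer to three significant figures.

Mixed concentration C = ΣQC/ΣQ = (260.0·24.00 + 45.00·348.0) / 305.0 = 21900/305.0 = 71.80 mg/L; combined flow 305.0 ML/d.
Half-life 8.3 h → k = ln 2 / 8.3 = 0.08351 h⁻¹ = 2.004 d⁻¹.
Applying C = C₀e^(−kt): 71.80 × 0.1140 = 8.188 mg/L.
At the second outfall, C = (305.0·8.188 + 50.50·223.0) / (305.0 + 50.50) = 38.70 mg/L.

38.7 mg/L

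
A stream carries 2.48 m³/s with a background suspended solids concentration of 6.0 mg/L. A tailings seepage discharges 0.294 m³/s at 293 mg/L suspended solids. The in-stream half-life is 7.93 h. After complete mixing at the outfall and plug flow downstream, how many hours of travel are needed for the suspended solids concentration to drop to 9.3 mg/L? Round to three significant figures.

15.6 h

Mass balance: C = (2.480·6.000 + 0.2940·293.0) / 2.774 = 101.0/2.774 = 36.42 mg/L.
Half-life 7.93 h → k = ln 2 / 7.93 = 0.08741 h⁻¹ = 2.098 d⁻¹.
36.42·exp(−k·t) = 9.3 → t = ln(36.42/9.3)/k = 56220 s = 15.62 h.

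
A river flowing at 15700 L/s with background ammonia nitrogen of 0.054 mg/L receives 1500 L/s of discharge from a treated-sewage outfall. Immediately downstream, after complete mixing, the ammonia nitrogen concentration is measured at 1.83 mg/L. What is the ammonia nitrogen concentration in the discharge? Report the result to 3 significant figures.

Mass balance: 15700·0.05400 + 1500·Cₑ = 17200·1.830
→ Cₑ = (17200·1.830 − 15700·0.05400) / 1500 = 20.42 mg/L.

20.4 mg/L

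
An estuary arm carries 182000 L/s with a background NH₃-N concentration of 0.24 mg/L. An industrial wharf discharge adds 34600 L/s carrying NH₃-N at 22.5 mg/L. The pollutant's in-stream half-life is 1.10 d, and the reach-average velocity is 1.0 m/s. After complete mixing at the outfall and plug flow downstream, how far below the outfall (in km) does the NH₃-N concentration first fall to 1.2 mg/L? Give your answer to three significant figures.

158 km

Mixed concentration C = ΣQC/ΣQ = (182000·0.2400 + 34600·22.50) / 216600 = 822200/216600 = 3.796 mg/L.
Half-life 1.10 d → k = ln 2 / 1.10 = 0.6301 d⁻¹.
Set 3.796·exp(−k·t) = 1.2 → t = ln(3.796/1.2)/k = 157900 s = 43.86 h.
Distance = v·t = 1.0·157900 = 157900 m = 157.9 km.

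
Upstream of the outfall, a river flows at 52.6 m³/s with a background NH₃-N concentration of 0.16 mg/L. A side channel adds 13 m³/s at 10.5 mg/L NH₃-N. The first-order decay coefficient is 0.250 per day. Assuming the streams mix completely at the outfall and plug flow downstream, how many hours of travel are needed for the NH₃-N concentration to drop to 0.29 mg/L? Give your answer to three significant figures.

195 h

Mass balance: C = (52.60·0.1600 + 13.00·10.50) / 65.60 = 144.9/65.60 = 2.209 mg/L.
2.209·exp(−k·t) = 0.29 → t = ln(2.209/0.29)/k = 701700 s = 194.9 h.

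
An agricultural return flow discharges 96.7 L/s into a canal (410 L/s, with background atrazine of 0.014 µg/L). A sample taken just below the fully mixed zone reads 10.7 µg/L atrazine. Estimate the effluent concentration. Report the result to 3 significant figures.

56.0 µg/L

Mass balance: 410.0·0.01400 + 96.70·Cₑ = 506.7·10.70
→ Cₑ = (506.7·10.70 − 410.0·0.01400) / 96.70 = 56.01 µg/L.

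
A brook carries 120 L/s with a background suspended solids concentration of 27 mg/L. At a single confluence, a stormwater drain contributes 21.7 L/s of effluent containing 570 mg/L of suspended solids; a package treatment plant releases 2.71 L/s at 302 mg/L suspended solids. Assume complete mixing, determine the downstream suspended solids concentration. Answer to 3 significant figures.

Mixed concentration C = ΣQC/ΣQ = (120.0·27.00 + 21.70·570.0 + 2.710·302.0) / 144.4 = 16430/144.4 = 113.8 mg/L.

114 mg/L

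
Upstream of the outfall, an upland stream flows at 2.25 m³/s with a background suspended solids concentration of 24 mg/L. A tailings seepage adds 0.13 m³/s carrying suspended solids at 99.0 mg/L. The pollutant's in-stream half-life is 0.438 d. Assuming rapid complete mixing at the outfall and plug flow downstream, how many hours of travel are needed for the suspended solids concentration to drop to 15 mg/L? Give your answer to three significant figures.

9.52 h

Conservation of mass: C = (2.250·24.00 + 0.1300·99.00) / 2.380 = 66.87/2.380 = 28.10 mg/L.
Half-life 0.438 d → k = ln 2 / 0.438 = 1.583 d⁻¹.
28.10·exp(−k·t) = 15 → t = ln(28.10/15)/k = 34260 s = 9.518 h.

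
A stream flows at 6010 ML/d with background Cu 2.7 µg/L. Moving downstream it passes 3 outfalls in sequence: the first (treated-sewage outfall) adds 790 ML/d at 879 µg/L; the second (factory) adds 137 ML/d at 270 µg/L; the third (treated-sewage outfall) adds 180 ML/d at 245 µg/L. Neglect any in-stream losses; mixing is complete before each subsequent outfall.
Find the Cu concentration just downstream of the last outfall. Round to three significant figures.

After outfall 1: Q = 6010 + 790.0 = 6800 ML/d; C = (6010·2.700 + 790.0·879.0)/6800 = 104.5 µg/L.
After outfall 2: Q = 6800 + 137.0 = 6937 ML/d; C = (6800·104.5 + 137.0·270.0)/6937 = 107.8 µg/L.
After outfall 3: Q = 6937 + 180.0 = 7117 ML/d; C = (6937·107.8 + 180.0·245.0)/7117 = 111.2 µg/L.

111 µg/L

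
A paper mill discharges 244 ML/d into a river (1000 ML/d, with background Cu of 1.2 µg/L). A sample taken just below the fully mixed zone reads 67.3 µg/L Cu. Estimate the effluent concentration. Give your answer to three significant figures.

Mass balance: 1000·1.200 + 244.0·Cₑ = 1244·67.30
→ Cₑ = (1244·67.30 − 1000·1.200) / 244.0 = 338.2 µg/L.

338 µg/L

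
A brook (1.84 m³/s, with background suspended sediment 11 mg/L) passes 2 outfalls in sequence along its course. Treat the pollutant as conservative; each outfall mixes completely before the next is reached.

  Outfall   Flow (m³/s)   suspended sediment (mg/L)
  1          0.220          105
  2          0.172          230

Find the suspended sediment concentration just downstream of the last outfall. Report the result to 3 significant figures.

37.1 mg/L

After outfall 1: Q = 1.840 + 0.2200 = 2.060 m³/s; C = (1.840·11.00 + 0.2200·105.0)/2.060 = 21.04 mg/L.
After outfall 2: Q = 2.060 + 0.1720 = 2.232 m³/s; C = (2.060·21.04 + 0.1720·230.0)/2.232 = 37.14 mg/L.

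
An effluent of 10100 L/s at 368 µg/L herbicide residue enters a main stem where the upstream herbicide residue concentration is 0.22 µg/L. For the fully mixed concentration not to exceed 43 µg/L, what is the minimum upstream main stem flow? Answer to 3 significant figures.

76700 L/s

Set C_mix = 43: (Q·0.2200 + 10100·368.0) / (Q + 10100) = 43
→ Q = 10100·(368.0 − 43)/(43 − 0.2200) = 76730 L/s.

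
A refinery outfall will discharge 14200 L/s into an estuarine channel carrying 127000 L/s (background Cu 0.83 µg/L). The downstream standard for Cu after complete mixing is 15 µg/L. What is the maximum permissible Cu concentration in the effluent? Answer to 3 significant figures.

142 µg/L

At the limit, (Qr·Cr + Qe·Cₑ)/(Qr + Qe) = 15:
Cₑ = (141200·15 − 127000·0.8300) / 14200 = 141.7 µg/L.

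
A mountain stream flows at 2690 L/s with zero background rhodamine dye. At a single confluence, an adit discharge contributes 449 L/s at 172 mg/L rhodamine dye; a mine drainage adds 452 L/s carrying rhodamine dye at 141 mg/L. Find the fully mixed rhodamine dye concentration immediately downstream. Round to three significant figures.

Flow-weighted average: C = (2690·0 + 449.0·172.0 + 452.0·141.0) / 3591 = 141000/3591 = 39.25 mg/L.

39.3 mg/L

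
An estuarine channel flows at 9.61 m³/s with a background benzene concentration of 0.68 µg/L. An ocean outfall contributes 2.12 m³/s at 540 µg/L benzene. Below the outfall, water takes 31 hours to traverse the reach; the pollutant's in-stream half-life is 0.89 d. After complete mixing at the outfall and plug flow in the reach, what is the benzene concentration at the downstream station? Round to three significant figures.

35.9 µg/L

After mixing, C = (9.610·0.6800 + 2.120·540.0) / 11.73 = 1151/11.73 = 98.15 µg/L.
Half-life 0.89 d → k = ln 2 / 0.89 = 0.7788 d⁻¹.
First-order decay: C = 98.15·exp(−k·t) = 98.15·0.3657 = 35.89 µg/L.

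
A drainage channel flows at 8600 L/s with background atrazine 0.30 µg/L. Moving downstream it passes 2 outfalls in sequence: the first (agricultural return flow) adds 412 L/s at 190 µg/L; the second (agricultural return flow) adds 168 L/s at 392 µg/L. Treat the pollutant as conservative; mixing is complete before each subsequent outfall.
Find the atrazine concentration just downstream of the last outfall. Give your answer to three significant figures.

16.0 µg/L

After outfall 1: Q = 8600 + 412.0 = 9012 L/s; C = (8600·0.3000 + 412.0·190.0)/9012 = 8.972 µg/L.
After outfall 2: Q = 9012 + 168.0 = 9180 L/s; C = (9012·8.972 + 168.0·392.0)/9180 = 15.98 µg/L.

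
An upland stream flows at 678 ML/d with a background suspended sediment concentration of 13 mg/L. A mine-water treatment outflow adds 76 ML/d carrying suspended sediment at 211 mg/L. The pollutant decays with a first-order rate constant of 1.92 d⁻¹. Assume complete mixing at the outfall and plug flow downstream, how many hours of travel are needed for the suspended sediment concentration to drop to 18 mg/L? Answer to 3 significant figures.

7.56 h

Mixed concentration C = ΣQC/ΣQ = (678.0·13.00 + 76.00·211.0) / 754.0 = 24850/754.0 = 32.96 mg/L.
32.96·exp(−k·t) = 18 → t = ln(32.96/18)/k = 27220 s = 7.561 h.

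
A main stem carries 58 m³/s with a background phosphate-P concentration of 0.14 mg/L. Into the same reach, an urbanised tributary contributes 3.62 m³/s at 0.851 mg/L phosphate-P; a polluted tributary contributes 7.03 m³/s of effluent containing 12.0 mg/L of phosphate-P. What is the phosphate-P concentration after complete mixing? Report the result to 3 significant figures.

After mixing, C = (58.00·0.1400 + 3.620·0.8510 + 7.030·12.00) / 68.65 = 95.56/68.65 = 1.392 mg/L.

1.39 mg/L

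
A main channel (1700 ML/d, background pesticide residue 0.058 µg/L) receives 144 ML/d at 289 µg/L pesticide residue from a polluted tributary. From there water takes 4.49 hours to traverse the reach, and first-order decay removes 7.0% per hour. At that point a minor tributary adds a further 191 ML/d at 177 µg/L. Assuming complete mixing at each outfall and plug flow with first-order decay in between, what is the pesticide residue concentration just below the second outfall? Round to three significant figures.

31.4 µg/L

After mixing, C = (1700·0.05800 + 144.0·289.0) / 1844 = 41710/1844 = 22.62 µg/L; combined flow 1844 ML/d.
7.0%/h lost → k = −ln(1 − 0.07) = 0.07257 h⁻¹.
After decay, C = 22.62 × e^(−kt) = 22.62 × 0.7219 = 16.33 µg/L.
Second outfall: C = (1844·16.33 + 191.0·177.0)/2035 = 31.41 µg/L.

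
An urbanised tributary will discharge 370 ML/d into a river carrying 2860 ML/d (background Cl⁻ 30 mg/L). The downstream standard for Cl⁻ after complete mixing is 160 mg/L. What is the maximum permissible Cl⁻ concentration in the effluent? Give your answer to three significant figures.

At the limit, (Qr·Cr + Qe·Cₑ)/(Qr + Qe) = 160:
Cₑ = (3230·160 − 2860·30.00) / 370.0 = 1165 mg/L.

1160 mg/L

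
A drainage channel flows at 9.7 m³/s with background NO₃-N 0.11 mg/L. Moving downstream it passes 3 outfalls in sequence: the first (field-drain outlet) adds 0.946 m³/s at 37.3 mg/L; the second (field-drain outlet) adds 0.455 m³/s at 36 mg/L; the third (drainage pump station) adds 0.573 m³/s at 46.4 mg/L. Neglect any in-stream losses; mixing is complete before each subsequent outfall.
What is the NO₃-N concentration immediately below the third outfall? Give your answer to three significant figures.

After outfall 1: Q = 9.700 + 0.9460 = 10.65 m³/s; C = (9.700·0.1100 + 0.9460·37.30)/10.65 = 3.415 mg/L.
After outfall 2: Q = 10.65 + 0.4550 = 11.10 m³/s; C = (10.65·3.415 + 0.4550·36.00)/11.10 = 4.750 mg/L.
After outfall 3: Q = 11.10 + 0.5730 = 11.67 m³/s; C = (11.10·4.750 + 0.5730·46.40)/11.67 = 6.795 mg/L.

6.79 mg/L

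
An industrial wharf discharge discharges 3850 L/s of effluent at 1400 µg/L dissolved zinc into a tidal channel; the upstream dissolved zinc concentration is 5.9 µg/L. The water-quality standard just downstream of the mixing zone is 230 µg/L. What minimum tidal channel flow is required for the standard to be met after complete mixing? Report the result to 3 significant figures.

Set C_mix = 230: (Q·5.900 + 3850·1400) / (Q + 3850) = 230
→ Q = 3850·(1400 − 230)/(230 − 5.900) = 20100 L/s.

20100 L/s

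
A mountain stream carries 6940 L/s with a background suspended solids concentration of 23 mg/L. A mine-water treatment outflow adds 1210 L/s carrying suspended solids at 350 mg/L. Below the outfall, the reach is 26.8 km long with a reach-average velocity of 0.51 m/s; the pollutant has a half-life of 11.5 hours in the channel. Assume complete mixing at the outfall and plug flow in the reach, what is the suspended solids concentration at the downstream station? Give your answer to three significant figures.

29.7 mg/L

Conservation of mass: C = (6940·23.00 + 1210·350.0) / 8150 = 583100/8150 = 71.55 mg/L.
Travel time t = 26.8·1000 / 0.51 = 52550 s = 14.60 h.
Half-life 11.5 h → k = ln 2 / 11.5 = 0.06027 h⁻¹ = 1.447 d⁻¹.
Decay over the reach: 71.55·exp(−kt) = 71.55·0.4149 = 29.68 mg/L.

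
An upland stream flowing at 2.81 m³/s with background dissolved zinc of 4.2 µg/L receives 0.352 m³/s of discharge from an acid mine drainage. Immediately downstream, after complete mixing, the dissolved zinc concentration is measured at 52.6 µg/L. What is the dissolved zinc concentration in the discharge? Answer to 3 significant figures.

Mass balance: 2.810·4.200 + 0.3520·Cₑ = 3.162·52.60
→ Cₑ = (3.162·52.60 − 2.810·4.200) / 0.3520 = 439.0 µg/L.

439 µg/L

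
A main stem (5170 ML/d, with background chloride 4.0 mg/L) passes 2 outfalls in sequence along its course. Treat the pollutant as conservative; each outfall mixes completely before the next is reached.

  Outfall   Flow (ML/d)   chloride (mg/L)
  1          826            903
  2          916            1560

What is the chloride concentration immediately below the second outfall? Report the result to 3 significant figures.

318 mg/L

After outfall 1: Q = 5170 + 826.0 = 5996 ML/d; C = (5170·4.000 + 826.0·903.0)/5996 = 127.8 mg/L.
After outfall 2: Q = 5996 + 916.0 = 6912 ML/d; C = (5996·127.8 + 916.0·1560)/6912 = 317.6 mg/L.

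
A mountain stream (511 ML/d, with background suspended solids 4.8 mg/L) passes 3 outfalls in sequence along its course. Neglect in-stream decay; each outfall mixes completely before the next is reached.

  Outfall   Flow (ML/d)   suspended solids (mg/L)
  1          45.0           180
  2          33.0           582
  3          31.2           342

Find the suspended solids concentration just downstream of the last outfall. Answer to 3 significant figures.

65.2 mg/L

After outfall 1: Q = 511.0 + 45.00 = 556.0 ML/d; C = (511.0·4.800 + 45.00·180.0)/556.0 = 18.98 mg/L.
After outfall 2: Q = 556.0 + 33.00 = 589.0 ML/d; C = (556.0·18.98 + 33.00·582.0)/589.0 = 50.52 mg/L.
After outfall 3: Q = 589.0 + 31.20 = 620.2 ML/d; C = (589.0·50.52 + 31.20·342.0)/620.2 = 65.19 mg/L.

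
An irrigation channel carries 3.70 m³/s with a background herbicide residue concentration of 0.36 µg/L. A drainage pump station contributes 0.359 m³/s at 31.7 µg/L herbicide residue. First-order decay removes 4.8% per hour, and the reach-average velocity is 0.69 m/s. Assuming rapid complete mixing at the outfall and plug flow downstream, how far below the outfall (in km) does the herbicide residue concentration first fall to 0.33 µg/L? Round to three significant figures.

Mixed concentration C = ΣQC/ΣQ = (3.700·0.3600 + 0.3590·31.70) / 4.059 = 12.71/4.059 = 3.132 µg/L.
4.8%/h lost → k = −ln(1 − 0.048) = 0.04919 h⁻¹.
Set 3.132·exp(−k·t) = 0.33 → t = ln(3.132/0.33)/k = 164700 s = 45.75 h.
Distance = v·t = 0.69·164700 = 113600 m = 113.6 km.

114 km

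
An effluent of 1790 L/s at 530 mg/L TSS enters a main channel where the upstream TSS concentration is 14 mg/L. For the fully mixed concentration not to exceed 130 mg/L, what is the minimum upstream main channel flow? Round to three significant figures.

Set C_mix = 130: (Q·14.00 + 1790·530.0) / (Q + 1790) = 130
→ Q = 1790·(530.0 − 130)/(130 − 14.00) = 6172 L/s.

6170 L/s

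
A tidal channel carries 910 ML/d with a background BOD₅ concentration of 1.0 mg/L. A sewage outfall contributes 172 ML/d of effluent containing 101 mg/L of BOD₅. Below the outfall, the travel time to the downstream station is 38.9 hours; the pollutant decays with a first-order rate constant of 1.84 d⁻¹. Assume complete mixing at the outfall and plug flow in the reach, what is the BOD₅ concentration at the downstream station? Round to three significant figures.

Flow-weighted average: C = (910.0·1.000 + 172.0·101.0) / 1082 = 18280/1082 = 16.90 mg/L.
After decay, C = 16.90 × e^(−kt) = 16.90 × 0.05067 = 0.8562 mg/L.

0.856 mg/L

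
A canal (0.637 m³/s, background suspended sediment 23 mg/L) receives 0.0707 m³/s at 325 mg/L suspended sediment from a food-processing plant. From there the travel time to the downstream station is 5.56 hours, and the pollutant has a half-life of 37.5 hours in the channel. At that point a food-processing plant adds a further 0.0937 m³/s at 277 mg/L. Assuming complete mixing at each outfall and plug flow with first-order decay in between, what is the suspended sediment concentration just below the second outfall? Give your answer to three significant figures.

74.8 mg/L

Mixed concentration C = ΣQC/ΣQ = (0.6370·23.00 + 0.07070·325.0) / 0.7077 = 37.63/0.7077 = 53.17 mg/L; combined flow 0.7077 m³/s.
Half-life 37.5 h → k = ln 2 / 37.5 = 0.01848 h⁻¹ = 0.4436 d⁻¹.
Decay over the reach: 53.17·exp(−kt) = 53.17·0.9023 = 47.98 mg/L.
Second outfall: C = (0.7077·47.98 + 0.09370·277.0)/0.8014 = 74.75 mg/L.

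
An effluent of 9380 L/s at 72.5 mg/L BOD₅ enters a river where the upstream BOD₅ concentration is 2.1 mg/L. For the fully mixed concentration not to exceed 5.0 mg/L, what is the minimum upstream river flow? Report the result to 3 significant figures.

218000 L/s

Set C_mix = 5.0: (Q·2.100 + 9380·72.50) / (Q + 9380) = 5.0
→ Q = 9380·(72.50 − 5.0)/(5.0 − 2.100) = 218300 L/s.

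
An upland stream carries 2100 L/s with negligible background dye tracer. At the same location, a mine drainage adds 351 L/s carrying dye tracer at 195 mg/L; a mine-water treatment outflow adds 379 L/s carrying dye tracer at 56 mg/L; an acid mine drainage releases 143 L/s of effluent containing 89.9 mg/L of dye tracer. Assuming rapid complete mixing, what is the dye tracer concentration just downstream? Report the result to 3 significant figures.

Mass balance: C = (2100·0 + 351.0·195.0 + 379.0·56.00 + 143.0·89.90) / 2973 = 102500/2973 = 34.49 mg/L.

34.5 mg/L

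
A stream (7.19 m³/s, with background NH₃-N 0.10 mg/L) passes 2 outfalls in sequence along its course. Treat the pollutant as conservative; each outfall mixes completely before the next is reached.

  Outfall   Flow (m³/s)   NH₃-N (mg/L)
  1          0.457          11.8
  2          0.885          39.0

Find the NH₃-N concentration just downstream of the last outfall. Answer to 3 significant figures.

After outfall 1: Q = 7.190 + 0.4570 = 7.647 m³/s; C = (7.190·0.1000 + 0.4570·11.80)/7.647 = 0.7992 mg/L.
After outfall 2: Q = 7.647 + 0.8850 = 8.532 m³/s; C = (7.647·0.7992 + 0.8850·39.00)/8.532 = 4.762 mg/L.

4.76 mg/L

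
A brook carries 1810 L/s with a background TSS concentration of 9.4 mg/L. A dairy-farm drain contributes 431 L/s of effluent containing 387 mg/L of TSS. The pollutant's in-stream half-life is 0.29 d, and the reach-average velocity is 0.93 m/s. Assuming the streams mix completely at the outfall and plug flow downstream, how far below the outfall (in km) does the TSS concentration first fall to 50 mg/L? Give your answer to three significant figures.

Mass balance: C = (1810·9.400 + 431.0·387.0) / 2241 = 183800/2241 = 82.02 mg/L.
Half-life 0.29 d → k = ln 2 / 0.29 = 2.390 d⁻¹.
Set 82.02·exp(−k·t) = 50 → t = ln(82.02/50)/k = 17890 s = 4.970 h.
Distance = v·t = 0.93·17890 = 16640 m = 16.64 km.

16.6 km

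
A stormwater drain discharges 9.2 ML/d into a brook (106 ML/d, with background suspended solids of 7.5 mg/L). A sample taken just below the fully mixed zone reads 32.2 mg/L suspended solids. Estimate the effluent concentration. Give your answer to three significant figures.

317 mg/L

Mass balance: 106.0·7.500 + 9.200·Cₑ = 115.2·32.20
→ Cₑ = (115.2·32.20 − 106.0·7.500) / 9.200 = 316.8 mg/L.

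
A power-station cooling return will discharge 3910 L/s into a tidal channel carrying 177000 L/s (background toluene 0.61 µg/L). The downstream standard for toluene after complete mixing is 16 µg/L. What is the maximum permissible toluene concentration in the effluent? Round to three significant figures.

713 µg/L

At the limit, (Qr·Cr + Qe·Cₑ)/(Qr + Qe) = 16:
Cₑ = (180900·16 − 177000·0.6100) / 3910 = 712.7 µg/L.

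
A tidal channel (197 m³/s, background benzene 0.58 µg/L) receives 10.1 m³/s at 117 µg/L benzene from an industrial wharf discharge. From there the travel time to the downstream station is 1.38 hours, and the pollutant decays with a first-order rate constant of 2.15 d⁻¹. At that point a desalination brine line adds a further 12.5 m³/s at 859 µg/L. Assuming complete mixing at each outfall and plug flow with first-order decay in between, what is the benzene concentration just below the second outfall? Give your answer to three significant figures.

Conservation of mass: C = (197.0·0.5800 + 10.10·117.0) / 207.1 = 1296/207.1 = 6.258 µg/L; combined flow 207.1 m³/s.
Decay over the reach: 6.258·exp(−kt) = 6.258·0.8837 = 5.530 µg/L.
Second outfall: C = (207.1·5.530 + 12.50·859.0)/219.6 = 54.11 µg/L.

54.1 µg/L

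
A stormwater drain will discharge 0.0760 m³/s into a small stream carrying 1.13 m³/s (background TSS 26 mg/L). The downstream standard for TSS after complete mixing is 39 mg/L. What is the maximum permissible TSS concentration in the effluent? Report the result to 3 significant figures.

At the limit, (Qr·Cr + Qe·Cₑ)/(Qr + Qe) = 39:
Cₑ = (1.206·39 − 1.130·26.00) / 0.07600 = 232.3 mg/L.

232 mg/L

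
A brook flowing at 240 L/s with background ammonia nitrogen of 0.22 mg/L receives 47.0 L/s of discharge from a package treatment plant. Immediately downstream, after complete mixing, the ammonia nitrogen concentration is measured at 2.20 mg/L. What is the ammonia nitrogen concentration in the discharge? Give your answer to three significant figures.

Mass balance: 240.0·0.2200 + 47.00·Cₑ = 287.0·2.200
→ Cₑ = (287.0·2.200 − 240.0·0.2200) / 47.00 = 12.31 mg/L.

12.3 mg/L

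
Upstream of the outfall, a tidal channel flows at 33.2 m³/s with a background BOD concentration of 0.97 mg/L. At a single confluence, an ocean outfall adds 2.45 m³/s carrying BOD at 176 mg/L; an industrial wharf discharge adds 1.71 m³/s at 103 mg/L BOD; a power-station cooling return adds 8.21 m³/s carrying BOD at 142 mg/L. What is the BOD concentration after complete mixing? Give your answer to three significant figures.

After mixing, C = (33.20·0.9700 + 2.450·176.0 + 1.710·103.0 + 8.210·142.0) / 45.57 = 1805/45.57 = 39.62 mg/L.

39.6 mg/L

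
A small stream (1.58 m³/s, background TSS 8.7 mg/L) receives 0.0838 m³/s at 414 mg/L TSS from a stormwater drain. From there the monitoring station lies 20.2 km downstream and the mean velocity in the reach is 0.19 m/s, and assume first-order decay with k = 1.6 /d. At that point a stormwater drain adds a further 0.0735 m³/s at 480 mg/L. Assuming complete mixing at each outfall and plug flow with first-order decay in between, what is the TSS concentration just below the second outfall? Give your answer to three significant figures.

Flow-weighted average: C = (1.580·8.700 + 0.08380·414.0) / 1.664 = 48.44/1.664 = 29.11 mg/L; combined flow 1.664 m³/s.
Travel time t = 20.2·1000 / 0.19 = 106300 s = 29.53 h.
First-order decay: C = 29.11·exp(−k·t) = 29.11·0.1396 = 4.065 mg/L.
At the second outfall, C = (1.664·4.065 + 0.07350·480.0) / (1.664 + 0.07350) = 24.20 mg/L.

24.2 mg/L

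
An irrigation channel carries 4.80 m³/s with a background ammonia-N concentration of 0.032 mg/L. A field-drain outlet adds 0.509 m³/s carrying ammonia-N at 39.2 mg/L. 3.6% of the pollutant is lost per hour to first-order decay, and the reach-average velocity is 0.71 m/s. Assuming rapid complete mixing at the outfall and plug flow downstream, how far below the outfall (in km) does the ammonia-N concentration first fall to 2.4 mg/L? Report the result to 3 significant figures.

31.8 km

After mixing, C = (4.800·0.03200 + 0.5090·39.20) / 5.309 = 20.11/5.309 = 3.787 mg/L.
3.6%/h lost → k = −ln(1 − 0.036) = 0.03666 h⁻¹.
Set 3.787·exp(−k·t) = 2.4 → t = ln(3.787/2.4)/k = 44790 s = 12.44 h.
Distance = v·t = 0.71·44790 = 31800 m = 31.80 km.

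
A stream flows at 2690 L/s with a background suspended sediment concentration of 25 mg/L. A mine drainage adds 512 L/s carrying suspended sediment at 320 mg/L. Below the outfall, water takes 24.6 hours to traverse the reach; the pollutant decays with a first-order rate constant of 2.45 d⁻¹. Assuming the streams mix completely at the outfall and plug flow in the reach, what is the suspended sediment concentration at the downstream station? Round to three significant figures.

After mixing, C = (2690·25.00 + 512.0·320.0) / 3202 = 231100/3202 = 72.17 mg/L.
After decay, C = 72.17 × e^(−kt) = 72.17 × 0.08117 = 5.858 mg/L.

5.86 mg/L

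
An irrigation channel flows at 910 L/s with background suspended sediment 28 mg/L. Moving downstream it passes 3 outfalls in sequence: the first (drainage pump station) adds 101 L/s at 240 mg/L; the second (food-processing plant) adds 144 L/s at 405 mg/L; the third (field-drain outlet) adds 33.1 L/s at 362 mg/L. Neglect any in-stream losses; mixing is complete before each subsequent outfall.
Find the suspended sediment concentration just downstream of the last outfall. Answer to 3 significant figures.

Outfall 1: combined Q = 1011 L/s; C = (910.0·28.00 + 101.0·240.0)/1011 = 49.18 mg/L.
Outfall 2: combined Q = 1155 L/s; C = (1011·49.18 + 144.0·405.0)/1155 = 93.54 mg/L.
Outfall 3: combined Q = 1188 L/s; C = (1155·93.54 + 33.10·362.0)/1188 = 101.0 mg/L.

101 mg/L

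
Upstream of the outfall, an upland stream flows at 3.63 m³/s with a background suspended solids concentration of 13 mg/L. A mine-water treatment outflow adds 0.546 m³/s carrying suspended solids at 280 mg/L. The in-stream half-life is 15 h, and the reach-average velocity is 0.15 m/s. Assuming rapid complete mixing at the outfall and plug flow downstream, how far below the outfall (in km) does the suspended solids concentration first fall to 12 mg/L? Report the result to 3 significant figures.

16.2 km

Conservation of mass: C = (3.630·13.00 + 0.5460·280.0) / 4.176 = 200.1/4.176 = 47.91 mg/L.
Half-life 15 h → k = ln 2 / 15 = 0.04621 h⁻¹ = 1.109 d⁻¹.
Set 47.91·exp(−k·t) = 12 → t = ln(47.91/12)/k = 107900 s = 29.96 h.
Distance = v·t = 0.15·107900 = 16180 m = 16.18 km.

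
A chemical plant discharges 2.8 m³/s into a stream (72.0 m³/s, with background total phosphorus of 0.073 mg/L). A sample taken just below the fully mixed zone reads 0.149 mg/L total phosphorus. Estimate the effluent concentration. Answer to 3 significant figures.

Mass balance: 72.00·0.07300 + 2.800·Cₑ = 74.80·0.1490
→ Cₑ = (74.80·0.1490 − 72.00·0.07300) / 2.800 = 2.103 mg/L.

2.10 mg/L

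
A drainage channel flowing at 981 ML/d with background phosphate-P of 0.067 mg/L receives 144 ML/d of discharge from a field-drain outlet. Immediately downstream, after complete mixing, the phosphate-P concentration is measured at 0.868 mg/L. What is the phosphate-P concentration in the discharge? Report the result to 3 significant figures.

Mass balance: 981.0·0.06700 + 144.0·Cₑ = 1125·0.8680
→ Cₑ = (1125·0.8680 − 981.0·0.06700) / 144.0 = 6.325 mg/L.

6.32 mg/L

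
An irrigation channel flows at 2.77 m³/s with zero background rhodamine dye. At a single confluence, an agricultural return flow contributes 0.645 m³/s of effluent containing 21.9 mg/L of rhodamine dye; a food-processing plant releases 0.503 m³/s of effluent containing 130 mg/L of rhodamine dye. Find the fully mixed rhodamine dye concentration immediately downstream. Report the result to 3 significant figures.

20.3 mg/L

Mixed concentration C = ΣQC/ΣQ = (2.770·0 + 0.6450·21.90 + 0.5030·130.0) / 3.918 = 79.52/3.918 = 20.29 mg/L.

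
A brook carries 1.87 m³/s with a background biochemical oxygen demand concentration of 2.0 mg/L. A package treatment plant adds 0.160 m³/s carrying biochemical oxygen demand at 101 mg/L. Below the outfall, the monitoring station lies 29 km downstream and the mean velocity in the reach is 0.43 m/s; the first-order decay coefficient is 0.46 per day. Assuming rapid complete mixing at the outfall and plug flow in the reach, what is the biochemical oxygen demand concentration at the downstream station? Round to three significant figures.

Mass balance: C = (1.870·2.000 + 0.1600·101.0) / 2.030 = 19.90/2.030 = 9.803 mg/L.
Travel time t = 29·1000 / 0.43 = 67440 s = 18.73 h.
Decay over the reach: 9.803·exp(−kt) = 9.803·0.6983 = 6.846 mg/L.

6.85 mg/L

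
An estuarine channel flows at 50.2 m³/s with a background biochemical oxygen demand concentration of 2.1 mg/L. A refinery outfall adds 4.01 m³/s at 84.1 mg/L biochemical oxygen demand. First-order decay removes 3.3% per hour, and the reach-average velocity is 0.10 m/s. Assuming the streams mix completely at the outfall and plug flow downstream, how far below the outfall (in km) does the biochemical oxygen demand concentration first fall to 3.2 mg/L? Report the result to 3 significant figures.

Conservation of mass: C = (50.20·2.100 + 4.010·84.10) / 54.21 = 442.7/54.21 = 8.166 mg/L.
3.3%/h lost → k = −ln(1 − 0.033) = 0.03356 h⁻¹.
Set 8.166·exp(−k·t) = 3.2 → t = ln(8.166/3.2)/k = 100500 s = 27.92 h.
Distance = v·t = 0.10·100500 = 10050 m = 10.05 km.

10.0 km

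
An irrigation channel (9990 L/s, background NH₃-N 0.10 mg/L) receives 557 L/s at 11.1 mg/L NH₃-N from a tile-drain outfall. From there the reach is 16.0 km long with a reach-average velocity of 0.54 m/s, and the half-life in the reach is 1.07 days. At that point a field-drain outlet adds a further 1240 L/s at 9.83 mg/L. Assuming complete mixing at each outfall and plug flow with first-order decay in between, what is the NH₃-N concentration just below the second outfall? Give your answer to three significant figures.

After mixing, C = (9990·0.1000 + 557.0·11.10) / 10550 = 7182/10550 = 0.6809 mg/L; combined flow 10550 L/s.
Travel time t = 16.0·1000 / 0.54 = 29630 s = 8.230 h.
Half-life 1.07 d → k = ln 2 / 1.07 = 0.6478 d⁻¹.
Applying C = C₀e^(−kt): 0.6809 × 0.8008 = 0.5453 mg/L.
Second outfall: C = (10550·0.5453 + 1240·9.830)/11790 = 1.522 mg/L.

1.52 mg/L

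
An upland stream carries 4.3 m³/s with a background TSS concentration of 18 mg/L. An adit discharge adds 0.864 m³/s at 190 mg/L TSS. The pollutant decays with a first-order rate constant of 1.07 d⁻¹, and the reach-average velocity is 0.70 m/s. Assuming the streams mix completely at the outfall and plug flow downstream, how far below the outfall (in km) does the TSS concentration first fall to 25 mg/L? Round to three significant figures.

35.4 km

Mixed concentration C = ΣQC/ΣQ = (4.300·18.00 + 0.8640·190.0) / 5.164 = 241.6/5.164 = 46.78 mg/L.
Set 46.78·exp(−k·t) = 25 → t = ln(46.78/25)/k = 50590 s = 14.05 h.
Distance = v·t = 0.70·50590 = 35410 m = 35.41 km.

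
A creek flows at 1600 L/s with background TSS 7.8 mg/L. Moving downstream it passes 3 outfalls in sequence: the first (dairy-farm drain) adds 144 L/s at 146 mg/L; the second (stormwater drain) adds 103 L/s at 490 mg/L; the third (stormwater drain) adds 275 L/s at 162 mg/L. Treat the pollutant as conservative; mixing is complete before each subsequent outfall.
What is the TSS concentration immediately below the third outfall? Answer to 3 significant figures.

Below outfall 1: Q → 1744 L/s, C = (1600·7.800 + 144.0·146.0)/1744 = 19.21 mg/L.
Below outfall 2: Q → 1847 L/s, C = (1744·19.21 + 103.0·490.0)/1847 = 45.47 mg/L.
Below outfall 3: Q → 2122 L/s, C = (1847·45.47 + 275.0·162.0)/2122 = 60.57 mg/L.

60.6 mg/L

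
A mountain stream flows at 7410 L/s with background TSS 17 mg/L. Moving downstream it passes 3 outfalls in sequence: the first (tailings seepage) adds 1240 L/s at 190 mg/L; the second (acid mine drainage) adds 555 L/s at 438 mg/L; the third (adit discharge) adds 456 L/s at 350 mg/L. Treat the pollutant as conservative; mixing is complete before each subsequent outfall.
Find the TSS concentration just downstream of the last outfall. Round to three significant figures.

Outfall 1: combined Q = 8650 L/s; C = (7410·17.00 + 1240·190.0)/8650 = 41.80 mg/L.
Outfall 2: combined Q = 9205 L/s; C = (8650·41.80 + 555.0·438.0)/9205 = 65.69 mg/L.
Outfall 3: combined Q = 9661 L/s; C = (9205·65.69 + 456.0·350.0)/9661 = 79.11 mg/L.

79.1 mg/L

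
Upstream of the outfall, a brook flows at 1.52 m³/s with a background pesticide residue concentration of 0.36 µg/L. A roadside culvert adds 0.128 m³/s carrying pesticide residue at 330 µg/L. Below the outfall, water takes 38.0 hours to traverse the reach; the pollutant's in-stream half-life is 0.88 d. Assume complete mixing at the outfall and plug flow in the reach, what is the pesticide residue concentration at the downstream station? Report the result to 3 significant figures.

Flow-weighted average: C = (1.520·0.3600 + 0.1280·330.0) / 1.648 = 42.79/1.648 = 25.96 µg/L.
Half-life 0.88 d → k = ln 2 / 0.88 = 0.7877 d⁻¹.
After decay, C = 25.96 × e^(−kt) = 25.96 × 0.2873 = 7.460 µg/L.

7.46 µg/L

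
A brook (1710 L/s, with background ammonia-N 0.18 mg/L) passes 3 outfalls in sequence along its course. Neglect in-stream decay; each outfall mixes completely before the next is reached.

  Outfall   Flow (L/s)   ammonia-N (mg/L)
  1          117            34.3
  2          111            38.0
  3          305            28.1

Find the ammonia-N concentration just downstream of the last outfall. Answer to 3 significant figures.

7.63 mg/L

Outfall 1: combined Q = 1827 L/s; C = (1710·0.1800 + 117.0·34.30)/1827 = 2.365 mg/L.
Outfall 2: combined Q = 1938 L/s; C = (1827·2.365 + 111.0·38.00)/1938 = 4.406 mg/L.
Outfall 3: combined Q = 2243 L/s; C = (1938·4.406 + 305.0·28.10)/2243 = 7.628 mg/L.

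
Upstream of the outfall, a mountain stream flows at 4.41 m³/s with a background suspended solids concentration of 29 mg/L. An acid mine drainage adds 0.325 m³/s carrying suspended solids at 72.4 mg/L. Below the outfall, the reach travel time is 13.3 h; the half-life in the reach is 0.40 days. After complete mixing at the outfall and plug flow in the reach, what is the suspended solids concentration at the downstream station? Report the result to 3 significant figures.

12.2 mg/L

After mixing, C = (4.410·29.00 + 0.3250·72.40) / 4.735 = 151.4/4.735 = 31.98 mg/L.
Half-life 0.40 d → k = ln 2 / 0.40 = 1.733 d⁻¹.
First-order decay: C = 31.98·exp(−k·t) = 31.98·0.3828 = 12.24 mg/L.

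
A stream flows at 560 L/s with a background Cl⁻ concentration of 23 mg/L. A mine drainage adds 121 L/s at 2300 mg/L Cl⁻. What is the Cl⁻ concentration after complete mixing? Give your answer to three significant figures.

428 mg/L

Conservation of mass: C = (560.0·23.00 + 121.0·2300) / 681.0 = 291200/681.0 = 427.6 mg/L.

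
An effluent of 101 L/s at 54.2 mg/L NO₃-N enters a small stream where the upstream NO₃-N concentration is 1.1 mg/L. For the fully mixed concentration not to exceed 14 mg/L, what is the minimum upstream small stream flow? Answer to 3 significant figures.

Set C_mix = 14: (Q·1.100 + 101.0·54.20) / (Q + 101.0) = 14
→ Q = 101.0·(54.20 − 14)/(14 − 1.100) = 314.7 L/s.

315 L/s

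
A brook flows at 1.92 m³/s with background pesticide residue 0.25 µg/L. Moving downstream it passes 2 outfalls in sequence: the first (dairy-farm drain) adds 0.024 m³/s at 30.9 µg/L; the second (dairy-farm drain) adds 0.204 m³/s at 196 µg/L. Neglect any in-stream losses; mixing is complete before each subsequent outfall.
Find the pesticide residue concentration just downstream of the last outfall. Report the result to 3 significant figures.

19.2 µg/L

Outfall 1: combined Q = 1.944 m³/s; C = (1.920·0.2500 + 0.02400·30.90)/1.944 = 0.6284 µg/L.
Outfall 2: combined Q = 2.148 m³/s; C = (1.944·0.6284 + 0.2040·196.0)/2.148 = 19.18 µg/L.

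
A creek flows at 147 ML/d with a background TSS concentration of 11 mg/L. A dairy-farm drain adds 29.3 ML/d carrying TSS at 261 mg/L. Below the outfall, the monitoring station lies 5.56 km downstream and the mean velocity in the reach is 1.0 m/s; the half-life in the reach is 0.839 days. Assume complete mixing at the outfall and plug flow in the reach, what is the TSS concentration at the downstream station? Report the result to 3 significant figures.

After mixing, C = (147.0·11.00 + 29.30·261.0) / 176.3 = 9264/176.3 = 52.55 mg/L.
Travel time t = 5.56·1000 / 1.0 = 5560 s = 1.544 h.
Half-life 0.839 d → k = ln 2 / 0.839 = 0.8262 d⁻¹.
After decay, C = 52.55 × e^(−kt) = 52.55 × 0.9482 = 49.83 mg/L.

49.8 mg/L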